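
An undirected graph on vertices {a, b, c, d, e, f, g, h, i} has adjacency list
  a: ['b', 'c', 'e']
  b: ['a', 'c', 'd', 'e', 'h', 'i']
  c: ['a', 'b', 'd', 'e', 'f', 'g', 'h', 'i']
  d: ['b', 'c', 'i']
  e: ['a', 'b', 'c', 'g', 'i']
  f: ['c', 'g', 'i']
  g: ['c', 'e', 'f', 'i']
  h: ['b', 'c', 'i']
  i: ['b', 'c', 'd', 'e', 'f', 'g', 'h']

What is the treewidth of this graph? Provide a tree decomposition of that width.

Treewidth 3.
Bags: B1 = {b, c, e, i}  B2 = {c, e, g, i}  B3 = {c, f, g, i}  B4 = {a, b, c, e}  B5 = {b, c, h, i}  B6 = {b, c, d, i}
Tree: B1–B2, B2–B3, B1–B4, B1–B5, B5–B6

Each bag holds 4 vertices, so the decomposition has width 3, which upper-bounds the treewidth. Conversely, {a, b, c, e} is a clique of size 4, and the vertices of any clique must share a bag in every tree decomposition; so some bag has ≥ 4 vertices and tw(G) ≥ 3. Therefore the treewidth is 3.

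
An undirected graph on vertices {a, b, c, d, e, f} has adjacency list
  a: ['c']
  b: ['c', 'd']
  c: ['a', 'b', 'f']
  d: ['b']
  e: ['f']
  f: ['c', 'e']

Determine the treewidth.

A width-1 tree decomposition is:
Bags: B1 = {e, f}  B2 = {c, f}  B3 = {b, c}  B4 = {a, c}  B5 = {b, d}
Tree: B1–B2, B2–B3, B2–B4, B3–B5
Every bag has size at most 2, so the width is 2 − 1 = 1 and tw(G) ≤ 1. Any graph with an edge has treewidth ≥ 1, and G has the edge e–f. The upper and lower bounds meet at 1, so that is the treewidth.

1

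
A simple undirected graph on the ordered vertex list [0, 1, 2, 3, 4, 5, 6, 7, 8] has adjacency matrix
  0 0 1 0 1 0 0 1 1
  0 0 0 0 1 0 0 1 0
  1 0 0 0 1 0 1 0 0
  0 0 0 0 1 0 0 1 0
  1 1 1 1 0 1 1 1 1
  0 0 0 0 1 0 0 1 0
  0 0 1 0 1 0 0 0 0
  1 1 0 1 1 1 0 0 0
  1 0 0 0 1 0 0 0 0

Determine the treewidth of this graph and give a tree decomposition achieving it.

The largest bag has 3 vertices, giving width 2; this decomposition certifies tw(G) ≤ 2. Conversely, {0, 4, 8} is a clique of size 3, and the vertices of any clique must share a bag in every tree decomposition; so some bag has ≥ 3 vertices and tw(G) ≥ 2. Hence tw(G) = 2 exactly.

Treewidth 2.
Bags: B1 = {0, 4, 7}  B2 = {0, 2, 4}  B3 = {0, 4, 8}  B4 = {1, 4, 7}  B5 = {4, 5, 7}  B6 = {2, 4, 6}  B7 = {3, 4, 7}
Tree: B1–B2, B2–B3, B1–B4, B1–B5, B2–B6, B4–B7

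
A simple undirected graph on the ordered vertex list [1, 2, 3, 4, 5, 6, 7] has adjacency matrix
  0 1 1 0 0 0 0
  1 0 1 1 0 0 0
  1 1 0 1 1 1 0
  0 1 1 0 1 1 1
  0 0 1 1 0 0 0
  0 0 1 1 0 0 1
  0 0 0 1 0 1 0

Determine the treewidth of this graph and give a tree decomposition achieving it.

The largest bag has 3 vertices, giving width 2; this decomposition certifies tw(G) ≤ 2. On the other hand G contains the 3-clique {1, 2, 3}. A clique must lie in a single bag of any decomposition, so no decomposition can have width below 2. Hence tw(G) = 2 exactly.

Treewidth 2.
Bags: B1 = {3, 4, 6}  B2 = {2, 3, 4}  B3 = {4, 6, 7}  B4 = {1, 2, 3}  B5 = {3, 4, 5}
Tree: B1–B2, B1–B3, B2–B4, B2–B5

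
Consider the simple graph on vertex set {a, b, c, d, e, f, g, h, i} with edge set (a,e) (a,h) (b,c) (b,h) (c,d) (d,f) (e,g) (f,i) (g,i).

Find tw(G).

2

A width-2 tree decomposition is:
Bags: B1 = {b, c, h}  B2 = {a, c, h}  B3 = {a, c, e}  B4 = {c, e, g}  B5 = {c, g, i}  B6 = {c, f, i}  B7 = {c, d, f}
Tree: B1–B2, B2–B3, B3–B4, B4–B5, B5–B6, B6–B7
Every bag has size at most 3, so the width is 3 − 1 = 2 and tw(G) ≤ 2. The edges c–b–h–a–e–g–i–f–d–c form a cycle, so G is not a tree and its treewidth is at least 2. The upper and lower bounds meet at 2, so that is the treewidth.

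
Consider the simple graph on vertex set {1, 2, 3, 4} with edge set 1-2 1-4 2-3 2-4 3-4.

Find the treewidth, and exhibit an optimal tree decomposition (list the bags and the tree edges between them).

Treewidth 2.
One such decomposition:
Bags: B1 = {1, 2, 4}  B2 = {2, 3, 4}
Tree: B1–B2

The largest bag has 3 vertices, giving width 2; this decomposition certifies tw(G) ≤ 2. On the other hand G contains the 3-clique {1, 2, 4}. A clique must lie in a single bag of any decomposition, so no decomposition can have width below 2. The upper and lower bounds meet at 2, so that is the treewidth.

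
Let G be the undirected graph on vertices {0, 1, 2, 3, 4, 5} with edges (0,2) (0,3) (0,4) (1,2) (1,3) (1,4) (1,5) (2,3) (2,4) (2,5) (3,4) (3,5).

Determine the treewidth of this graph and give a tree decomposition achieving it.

Every bag has size at most 4, so the width is 4 − 1 = 3 and tw(G) ≤ 3. Conversely, {0, 2, 3, 4} is a clique of size 4, and the vertices of any clique must share a bag in every tree decomposition; so some bag has ≥ 4 vertices and tw(G) ≥ 3. Hence tw(G) = 3 exactly.

Treewidth 3.
One such decomposition:
Bags: B1 = {0, 2, 3, 4}  B2 = {1, 2, 3, 4}  B3 = {1, 2, 3, 5}
Tree: B1–B2, B2–B3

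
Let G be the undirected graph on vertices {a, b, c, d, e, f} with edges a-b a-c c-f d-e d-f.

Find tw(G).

A width-1 tree decomposition is:
Bags: B1 = {d, e}  B2 = {d, f}  B3 = {c, f}  B4 = {a, c}  B5 = {a, b}
Tree: B1–B2, B2–B3, B3–B4, B4–B5
Every bag has size at most 2, so the width is 2 − 1 = 1 and tw(G) ≤ 1. Since G has at least one edge (e.g. e–d), it is not an edgeless graph, so tw(G) ≥ 1. Hence tw(G) = 1 exactly.

1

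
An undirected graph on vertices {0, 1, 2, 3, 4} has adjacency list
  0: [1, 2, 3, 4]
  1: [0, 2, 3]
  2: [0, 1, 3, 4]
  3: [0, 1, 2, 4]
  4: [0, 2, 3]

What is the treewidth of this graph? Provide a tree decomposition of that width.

Treewidth 3.
Bags: B1 = {0, 2, 3, 4}  B2 = {0, 1, 2, 3}
Tree: B1–B2

Every bag has size at most 4, so the width is 4 − 1 = 3 and tw(G) ≤ 3. For the lower bound, the 4 vertices {0, 1, 2, 3} are pairwise adjacent, and any tree decomposition puts a clique entirely inside one bag — forcing width ≥ 3. Therefore the treewidth is 3.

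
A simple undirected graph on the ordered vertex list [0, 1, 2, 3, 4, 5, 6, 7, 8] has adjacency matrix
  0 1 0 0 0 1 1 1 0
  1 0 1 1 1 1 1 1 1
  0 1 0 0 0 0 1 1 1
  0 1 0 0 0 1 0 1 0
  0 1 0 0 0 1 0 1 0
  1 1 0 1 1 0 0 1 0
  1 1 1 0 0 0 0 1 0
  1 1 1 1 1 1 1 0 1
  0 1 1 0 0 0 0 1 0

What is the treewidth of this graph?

3

A width-3 tree decomposition is:
Bags: B1 = {0, 1, 6, 7}  B2 = {1, 2, 6, 7}  B3 = {0, 1, 5, 7}  B4 = {1, 4, 5, 7}  B5 = {1, 2, 7, 8}  B6 = {1, 3, 5, 7}
Tree: B1–B2, B1–B3, B3–B4, B2–B5, B3–B6
Every bag has size at most 4, so the width is 4 − 1 = 3 and tw(G) ≤ 3. On the other hand G contains the 4-clique {1, 2, 7, 8}. A clique must lie in a single bag of any decomposition, so no decomposition can have width below 3. Hence tw(G) = 3 exactly.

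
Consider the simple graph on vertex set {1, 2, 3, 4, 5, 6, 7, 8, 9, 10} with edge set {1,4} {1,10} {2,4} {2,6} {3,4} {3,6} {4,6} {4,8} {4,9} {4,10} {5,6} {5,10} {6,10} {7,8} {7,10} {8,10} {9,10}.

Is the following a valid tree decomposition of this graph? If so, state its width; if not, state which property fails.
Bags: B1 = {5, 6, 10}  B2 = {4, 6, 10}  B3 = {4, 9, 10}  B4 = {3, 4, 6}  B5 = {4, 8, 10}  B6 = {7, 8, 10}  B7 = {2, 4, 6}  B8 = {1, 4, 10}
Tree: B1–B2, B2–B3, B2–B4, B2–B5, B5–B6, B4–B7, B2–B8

Vertex coverage: the bags together contain {1, 2, 3, 4, 5, 6, 7, 8, 9, 10}, the full vertex set. Edge coverage: each edge of G has both endpoints in at least one bag. Running intersection: for every vertex, the bags containing it form a connected subtree. All three properties hold, so this is a valid tree decomposition of width max|bag| − 1 = 2, and hence tw(G) ≤ 2.

Yes; width 2.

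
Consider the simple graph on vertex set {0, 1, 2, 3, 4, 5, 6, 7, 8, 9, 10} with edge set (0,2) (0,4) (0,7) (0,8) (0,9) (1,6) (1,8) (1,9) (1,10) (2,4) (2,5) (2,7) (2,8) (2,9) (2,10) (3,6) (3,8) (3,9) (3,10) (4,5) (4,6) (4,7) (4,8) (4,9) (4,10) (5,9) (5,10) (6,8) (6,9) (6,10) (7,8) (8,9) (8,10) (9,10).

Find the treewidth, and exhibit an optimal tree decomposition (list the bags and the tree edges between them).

Each bag holds 5 vertices, so the decomposition has width 4, which upper-bounds the treewidth. For the lower bound, the 5 vertices {0, 2, 4, 8, 9} are pairwise adjacent, and any tree decomposition puts a clique entirely inside one bag — forcing width ≥ 4. Combining the bounds, tw(G) = 4.

Treewidth 4.
One optimal decomposition is:
Bags: B1 = {4, 6, 8, 9, 10}  B2 = {2, 4, 8, 9, 10}  B3 = {0, 2, 4, 8, 9}  B4 = {0, 2, 4, 7, 8}  B5 = {2, 4, 5, 9, 10}  B6 = {3, 6, 8, 9, 10}  B7 = {1, 6, 8, 9, 10}
Tree: B1–B2, B2–B3, B3–B4, B2–B5, B1–B6, B6–B7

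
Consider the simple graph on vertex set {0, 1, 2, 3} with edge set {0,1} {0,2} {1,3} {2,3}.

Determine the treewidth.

2

A width-2 tree decomposition is:
Bags: B1 = {0, 2, 3}  B2 = {0, 1, 3}
Tree: B1–B2
Each bag holds 3 vertices, so the decomposition has width 2, which upper-bounds the treewidth. For the lower bound, G contains the cycle 3–2–0–1–3, so G is not a forest; only forests have treewidth ≤ 1, hence tw(G) ≥ 2. Therefore the treewidth is 2.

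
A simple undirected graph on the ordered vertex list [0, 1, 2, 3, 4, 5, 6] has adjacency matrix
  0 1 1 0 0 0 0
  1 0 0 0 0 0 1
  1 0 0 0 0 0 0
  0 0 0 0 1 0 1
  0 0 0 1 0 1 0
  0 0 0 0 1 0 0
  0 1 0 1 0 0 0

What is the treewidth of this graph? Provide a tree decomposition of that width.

Each bag holds 2 vertices, so the decomposition has width 1, which upper-bounds the treewidth. G has an edge, so its treewidth is at least 1. Therefore the treewidth is 1.

Treewidth 1.
Bags: B1 = {4, 5}  B2 = {3, 4}  B3 = {3, 6}  B4 = {1, 6}  B5 = {0, 1}  B6 = {0, 2}
Tree: B1–B2, B2–B3, B3–B4, B4–B5, B5–B6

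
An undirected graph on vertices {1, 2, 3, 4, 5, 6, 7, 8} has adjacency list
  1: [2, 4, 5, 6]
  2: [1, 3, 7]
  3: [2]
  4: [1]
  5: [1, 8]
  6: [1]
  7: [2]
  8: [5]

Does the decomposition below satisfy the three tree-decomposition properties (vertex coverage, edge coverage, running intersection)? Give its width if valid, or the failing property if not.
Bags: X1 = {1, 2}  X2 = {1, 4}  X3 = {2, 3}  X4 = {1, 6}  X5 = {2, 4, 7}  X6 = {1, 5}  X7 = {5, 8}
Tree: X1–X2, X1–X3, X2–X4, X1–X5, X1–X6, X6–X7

No — bags containing vertex 4 are not connected in the tree.

A tree decomposition must satisfy three properties: every vertex lies in some bag; for every edge, both endpoints lie together in some bag; and for every vertex, the bags containing it form a connected subtree. Here bags containing vertex 4 are not connected in the tree, so the decomposition is invalid.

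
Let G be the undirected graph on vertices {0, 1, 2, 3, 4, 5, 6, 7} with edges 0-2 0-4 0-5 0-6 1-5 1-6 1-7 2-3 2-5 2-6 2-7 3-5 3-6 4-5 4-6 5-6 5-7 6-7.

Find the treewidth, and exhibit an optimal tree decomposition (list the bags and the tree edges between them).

Treewidth 3.
One optimal decomposition is:
Bags: B1 = {0, 2, 5, 6}  B2 = {0, 4, 5, 6}  B3 = {2, 5, 6, 7}  B4 = {2, 3, 5, 6}  B5 = {1, 5, 6, 7}
Tree: B1–B2, B1–B3, B1–B4, B3–B5

Each bag holds 4 vertices, so the decomposition has width 3, which upper-bounds the treewidth. For the lower bound, the 4 vertices {1, 5, 6, 7} are pairwise adjacent, and any tree decomposition puts a clique entirely inside one bag — forcing width ≥ 3. Hence tw(G) = 3 exactly.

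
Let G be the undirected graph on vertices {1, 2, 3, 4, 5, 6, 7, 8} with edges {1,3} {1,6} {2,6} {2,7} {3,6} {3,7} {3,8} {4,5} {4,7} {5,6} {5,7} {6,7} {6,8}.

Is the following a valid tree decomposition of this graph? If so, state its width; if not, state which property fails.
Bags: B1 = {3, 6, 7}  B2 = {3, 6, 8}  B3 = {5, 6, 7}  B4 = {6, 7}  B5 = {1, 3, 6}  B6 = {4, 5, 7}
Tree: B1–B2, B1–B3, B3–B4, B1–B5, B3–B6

A tree decomposition must satisfy three properties: every vertex lies in some bag; for every edge, both endpoints lie together in some bag; and for every vertex, the bags containing it form a connected subtree. Here vertex 2 appears in no bag, so the decomposition is invalid.

No — vertex 2 appears in no bag.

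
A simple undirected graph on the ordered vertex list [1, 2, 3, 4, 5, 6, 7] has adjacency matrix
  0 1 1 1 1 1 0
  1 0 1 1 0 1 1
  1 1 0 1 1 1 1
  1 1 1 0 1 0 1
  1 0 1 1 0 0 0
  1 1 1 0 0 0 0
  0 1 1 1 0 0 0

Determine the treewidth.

3

A width-3 tree decomposition is:
Bags: B1 = {1, 2, 3, 6}  B2 = {1, 2, 3, 4}  B3 = {2, 3, 4, 7}  B4 = {1, 3, 4, 5}
Tree: B1–B2, B2–B3, B2–B4
The largest bag has 4 vertices, giving width 3; this decomposition certifies tw(G) ≤ 3. For the lower bound, the 4 vertices {1, 2, 3, 4} are pairwise adjacent, and any tree decomposition puts a clique entirely inside one bag — forcing width ≥ 3. The upper and lower bounds meet at 3, so that is the treewidth.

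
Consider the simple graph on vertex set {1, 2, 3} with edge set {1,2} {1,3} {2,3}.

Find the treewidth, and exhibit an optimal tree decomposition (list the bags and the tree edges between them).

A single bag containing all 3 vertices is trivially a valid decomposition of width 2. Conversely, {1, 2, 3} is a clique of size 3, and the vertices of any clique must share a bag in every tree decomposition; so some bag has ≥ 3 vertices and tw(G) ≥ 2. Therefore the treewidth is 2.

Treewidth 2.
One optimal decomposition is:
Bags: B1 = {1, 2, 3}
Tree: (single bag)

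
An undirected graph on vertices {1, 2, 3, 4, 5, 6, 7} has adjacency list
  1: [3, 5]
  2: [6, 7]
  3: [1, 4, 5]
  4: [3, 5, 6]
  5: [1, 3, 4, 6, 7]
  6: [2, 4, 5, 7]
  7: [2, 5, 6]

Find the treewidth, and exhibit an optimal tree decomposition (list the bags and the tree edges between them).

Each bag holds 3 vertices, so the decomposition has width 2, which upper-bounds the treewidth. On the other hand G contains the 3-clique {2, 6, 7}. A clique must lie in a single bag of any decomposition, so no decomposition can have width below 2. Hence tw(G) = 2 exactly.

Treewidth 2.
One such decomposition:
Bags: B1 = {2, 6, 7}  B2 = {5, 6, 7}  B3 = {4, 5, 6}  B4 = {3, 4, 5}  B5 = {1, 3, 5}
Tree: B1–B2, B2–B3, B3–B4, B4–B5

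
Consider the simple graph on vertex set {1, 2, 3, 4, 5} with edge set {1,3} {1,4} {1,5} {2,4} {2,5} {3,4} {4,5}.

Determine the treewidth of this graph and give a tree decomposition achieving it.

Each bag holds 3 vertices, so the decomposition has width 2, which upper-bounds the treewidth. On the other hand G contains the 3-clique {1, 3, 4}. A clique must lie in a single bag of any decomposition, so no decomposition can have width below 2. The upper and lower bounds meet at 2, so that is the treewidth.

Treewidth 2.
Bags: B1 = {1, 4, 5}  B2 = {2, 4, 5}  B3 = {1, 3, 4}
Tree: B1–B2, B1–B3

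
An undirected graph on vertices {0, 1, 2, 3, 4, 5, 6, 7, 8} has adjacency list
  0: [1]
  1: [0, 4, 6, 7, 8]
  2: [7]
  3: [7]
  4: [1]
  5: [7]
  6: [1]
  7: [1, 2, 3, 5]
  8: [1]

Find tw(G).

1

A width-1 tree decomposition is:
Bags: B1 = {1, 7}  B2 = {1, 8}  B3 = {1, 6}  B4 = {3, 7}  B5 = {5, 7}  B6 = {1, 4}  B7 = {0, 1}  B8 = {2, 7}
Tree: B1–B2, B2–B3, B1–B4, B1–B5, B3–B6, B2–B7, B5–B8
Every bag has size at most 2, so the width is 2 − 1 = 1 and tw(G) ≤ 1. G has an edge, so its treewidth is at least 1. The upper and lower bounds meet at 1, so that is the treewidth.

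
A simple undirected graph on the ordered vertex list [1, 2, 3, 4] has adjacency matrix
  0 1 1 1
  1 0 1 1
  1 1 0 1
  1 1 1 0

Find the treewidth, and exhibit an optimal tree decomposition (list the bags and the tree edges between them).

A single bag containing all 4 vertices is trivially a valid decomposition of width 3. On the other hand G contains the 4-clique {1, 2, 3, 4}. A clique must lie in a single bag of any decomposition, so no decomposition can have width below 3. Therefore the treewidth is 3.

Treewidth 3.
One such decomposition:
Bags: B1 = {1, 2, 3, 4}
Tree: (single bag)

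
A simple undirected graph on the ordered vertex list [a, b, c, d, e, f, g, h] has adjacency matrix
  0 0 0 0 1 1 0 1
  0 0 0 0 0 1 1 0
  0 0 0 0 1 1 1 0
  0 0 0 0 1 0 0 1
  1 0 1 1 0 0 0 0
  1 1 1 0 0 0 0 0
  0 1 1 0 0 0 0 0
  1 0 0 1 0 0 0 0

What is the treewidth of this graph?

2

A width-2 tree decomposition is:
Bags: B1 = {a, d, h}  B2 = {a, d, e}  B3 = {a, e, f}  B4 = {c, e, f}  B5 = {b, c, f}  B6 = {b, c, g}
Tree: B1–B2, B2–B3, B3–B4, B4–B5, B5–B6
Each bag holds 3 vertices, so the decomposition has width 2, which upper-bounds the treewidth. For the lower bound, G contains the cycle h–d–e–a–h, so G is not a forest; only forests have treewidth ≤ 1, hence tw(G) ≥ 2. The upper and lower bounds meet at 2, so that is the treewidth.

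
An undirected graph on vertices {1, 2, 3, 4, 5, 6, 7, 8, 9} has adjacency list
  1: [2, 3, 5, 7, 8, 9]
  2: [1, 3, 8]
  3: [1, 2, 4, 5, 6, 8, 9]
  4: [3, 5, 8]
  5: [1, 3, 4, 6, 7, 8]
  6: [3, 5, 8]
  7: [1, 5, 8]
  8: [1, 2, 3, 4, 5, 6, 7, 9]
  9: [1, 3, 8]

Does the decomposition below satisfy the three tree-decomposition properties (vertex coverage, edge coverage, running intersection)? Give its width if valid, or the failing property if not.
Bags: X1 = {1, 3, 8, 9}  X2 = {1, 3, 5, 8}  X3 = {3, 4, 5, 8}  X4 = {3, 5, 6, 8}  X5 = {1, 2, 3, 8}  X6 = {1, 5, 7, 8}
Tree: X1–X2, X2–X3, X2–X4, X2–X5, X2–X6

Yes; width 3.

Vertex coverage: the bags together contain {1, 2, 3, 4, 5, 6, 7, 8, 9}, the full vertex set. Edge coverage: each edge of G has both endpoints in at least one bag. Running intersection: for every vertex, the bags containing it form a connected subtree. All three properties hold, so this is a valid tree decomposition of width max|bag| − 1 = 3, and hence tw(G) ≤ 3.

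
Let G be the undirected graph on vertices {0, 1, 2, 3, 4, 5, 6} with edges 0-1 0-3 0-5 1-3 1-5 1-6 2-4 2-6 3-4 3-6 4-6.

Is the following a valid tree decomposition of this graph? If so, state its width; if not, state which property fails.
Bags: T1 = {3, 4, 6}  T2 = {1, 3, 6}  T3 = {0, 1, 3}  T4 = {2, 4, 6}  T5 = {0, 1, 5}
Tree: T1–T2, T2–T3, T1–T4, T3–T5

Vertex coverage: the bags together contain {0, 1, 2, 3, 4, 5, 6}, the full vertex set. Edge coverage: each edge of G has both endpoints in at least one bag. Running intersection: for every vertex, the bags containing it form a connected subtree. All three properties hold, so this is a valid tree decomposition of width max|bag| − 1 = 2, and hence tw(G) ≤ 2.

Yes; width 2.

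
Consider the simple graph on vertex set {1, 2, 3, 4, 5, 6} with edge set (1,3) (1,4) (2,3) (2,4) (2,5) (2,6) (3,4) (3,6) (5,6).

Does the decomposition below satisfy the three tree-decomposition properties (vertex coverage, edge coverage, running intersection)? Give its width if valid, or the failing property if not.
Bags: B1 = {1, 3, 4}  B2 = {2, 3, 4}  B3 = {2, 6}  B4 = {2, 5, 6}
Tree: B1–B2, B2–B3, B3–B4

A tree decomposition must satisfy three properties: every vertex lies in some bag; for every edge, both endpoints lie together in some bag; and for every vertex, the bags containing it form a connected subtree. Here edge (3,6) lies in no bag, so the decomposition is invalid.

No — edge (3,6) lies in no bag.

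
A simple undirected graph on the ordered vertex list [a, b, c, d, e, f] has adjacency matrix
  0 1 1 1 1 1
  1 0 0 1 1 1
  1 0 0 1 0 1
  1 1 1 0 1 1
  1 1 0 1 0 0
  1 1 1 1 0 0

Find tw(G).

3

A width-3 tree decomposition is:
Bags: B1 = {a, b, d, f}  B2 = {a, b, d, e}  B3 = {a, c, d, f}
Tree: B1–B2, B1–B3
Every bag has size at most 4, so the width is 4 − 1 = 3 and tw(G) ≤ 3. On the other hand G contains the 4-clique {a, b, d, e}. A clique must lie in a single bag of any decomposition, so no decomposition can have width below 3. Hence tw(G) = 3 exactly.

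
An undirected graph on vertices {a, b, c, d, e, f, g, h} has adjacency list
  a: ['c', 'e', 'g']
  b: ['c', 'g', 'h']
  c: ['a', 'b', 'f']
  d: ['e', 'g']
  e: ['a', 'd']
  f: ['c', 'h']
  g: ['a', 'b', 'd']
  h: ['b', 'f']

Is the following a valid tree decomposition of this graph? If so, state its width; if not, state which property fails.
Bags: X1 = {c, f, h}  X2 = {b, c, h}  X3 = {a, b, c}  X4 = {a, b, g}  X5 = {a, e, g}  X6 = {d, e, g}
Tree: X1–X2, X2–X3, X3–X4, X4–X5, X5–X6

Every vertex of G appears in some bag (union = {a, b, c, d, e, f, g, h}); every edge is covered by a bag; and for each vertex v the set of bags containing v is connected in the bag tree. The decomposition is therefore valid. The largest bag has 3 vertices, so the width is 2.

Yes; width 2.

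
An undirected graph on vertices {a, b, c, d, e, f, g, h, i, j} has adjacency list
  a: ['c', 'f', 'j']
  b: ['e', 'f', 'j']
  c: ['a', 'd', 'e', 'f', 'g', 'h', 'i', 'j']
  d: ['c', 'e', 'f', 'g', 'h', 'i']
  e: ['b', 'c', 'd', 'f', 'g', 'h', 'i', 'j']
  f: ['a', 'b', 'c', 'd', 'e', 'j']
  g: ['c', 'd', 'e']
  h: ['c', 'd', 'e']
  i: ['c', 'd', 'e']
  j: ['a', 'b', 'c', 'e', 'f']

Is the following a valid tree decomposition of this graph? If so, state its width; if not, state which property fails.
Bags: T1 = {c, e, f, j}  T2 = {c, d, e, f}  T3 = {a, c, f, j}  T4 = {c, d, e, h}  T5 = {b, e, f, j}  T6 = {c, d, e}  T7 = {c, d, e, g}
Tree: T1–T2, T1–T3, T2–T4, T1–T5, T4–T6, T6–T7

A tree decomposition must satisfy three properties: every vertex lies in some bag; for every edge, both endpoints lie together in some bag; and for every vertex, the bags containing it form a connected subtree. Here vertex i appears in no bag, so the decomposition is invalid.

No — vertex i appears in no bag.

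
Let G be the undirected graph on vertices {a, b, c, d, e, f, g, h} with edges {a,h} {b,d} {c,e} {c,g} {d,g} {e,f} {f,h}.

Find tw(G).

A width-1 tree decomposition is:
Bags: B1 = {b, d}  B2 = {d, g}  B3 = {c, g}  B4 = {c, e}  B5 = {e, f}  B6 = {f, h}  B7 = {a, h}
Tree: B1–B2, B2–B3, B3–B4, B4–B5, B5–B6, B6–B7
Each bag holds 2 vertices, so the decomposition has width 1, which upper-bounds the treewidth. Any graph with an edge has treewidth ≥ 1, and G has the edge b–d. The upper and lower bounds meet at 1, so that is the treewidth.

1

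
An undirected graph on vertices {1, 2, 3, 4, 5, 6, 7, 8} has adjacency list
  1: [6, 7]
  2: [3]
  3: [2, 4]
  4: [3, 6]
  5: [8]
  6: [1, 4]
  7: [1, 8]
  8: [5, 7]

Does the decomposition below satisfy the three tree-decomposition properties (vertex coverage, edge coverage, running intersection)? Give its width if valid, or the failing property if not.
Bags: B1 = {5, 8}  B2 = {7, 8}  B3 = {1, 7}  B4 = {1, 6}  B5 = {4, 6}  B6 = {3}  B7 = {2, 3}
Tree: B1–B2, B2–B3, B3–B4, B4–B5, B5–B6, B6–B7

A tree decomposition must satisfy three properties: every vertex lies in some bag; for every edge, both endpoints lie together in some bag; and for every vertex, the bags containing it form a connected subtree. Here edge (4,3) lies in no bag, so the decomposition is invalid.

No — edge (4,3) lies in no bag.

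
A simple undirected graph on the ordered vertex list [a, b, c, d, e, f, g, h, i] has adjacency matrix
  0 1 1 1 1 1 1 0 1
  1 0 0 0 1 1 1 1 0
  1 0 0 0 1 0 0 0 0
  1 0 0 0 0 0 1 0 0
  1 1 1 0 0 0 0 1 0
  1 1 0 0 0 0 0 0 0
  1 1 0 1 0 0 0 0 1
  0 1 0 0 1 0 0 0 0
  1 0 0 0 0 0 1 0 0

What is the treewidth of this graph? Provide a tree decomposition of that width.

Treewidth 2.
Bags: B1 = {a, b, e}  B2 = {a, b, f}  B3 = {b, e, h}  B4 = {a, b, g}  B5 = {a, d, g}  B6 = {a, g, i}  B7 = {a, c, e}
Tree: B1–B2, B1–B3, B2–B4, B4–B5, B5–B6, B1–B7

The largest bag has 3 vertices, giving width 2; this decomposition certifies tw(G) ≤ 2. For the lower bound, the 3 vertices {b, e, h} are pairwise adjacent, and any tree decomposition puts a clique entirely inside one bag — forcing width ≥ 2. Combining the bounds, tw(G) = 2.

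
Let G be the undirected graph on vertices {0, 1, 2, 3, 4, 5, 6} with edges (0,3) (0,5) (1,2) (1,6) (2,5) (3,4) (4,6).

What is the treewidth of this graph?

2

A width-2 tree decomposition is:
Bags: B1 = {1, 2, 5}  B2 = {1, 5, 6}  B3 = {4, 5, 6}  B4 = {3, 4, 5}  B5 = {0, 3, 5}
Tree: B1–B2, B2–B3, B3–B4, B4–B5
The largest bag has 3 vertices, giving width 2; this decomposition certifies tw(G) ≤ 2. For the lower bound, G contains the cycle 5–2–1–6–4–3–0–5, so G is not a forest; only forests have treewidth ≤ 1, hence tw(G) ≥ 2. Hence tw(G) = 2 exactly.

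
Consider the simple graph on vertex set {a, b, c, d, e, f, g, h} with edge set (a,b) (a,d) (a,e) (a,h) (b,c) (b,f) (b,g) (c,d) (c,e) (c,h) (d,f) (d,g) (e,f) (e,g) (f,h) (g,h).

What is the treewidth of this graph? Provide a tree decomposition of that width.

The largest bag has 5 vertices, giving width 4; this decomposition certifies tw(G) ≤ 4. For the lower bound: the 5 vertex sets {d,f}, {a,e}, {c,h}, {g}, {b} are disjoint, each induces a connected subgraph, and every pair is joined by at least one edge of G. Contracting each set to a single vertex therefore yields K_{5} as a minor, and since treewidth is minor-monotone, tw(G) ≥ tw(K_{5}) = 4. Combining the bounds, tw(G) = 4.

Treewidth 4.
Bags: B1 = {a, c, d, f, g}  B2 = {a, c, e, f, g}  B3 = {a, c, f, g, h}  B4 = {a, b, c, f, g}
Tree: B1–B2, B2–B3, B3–B4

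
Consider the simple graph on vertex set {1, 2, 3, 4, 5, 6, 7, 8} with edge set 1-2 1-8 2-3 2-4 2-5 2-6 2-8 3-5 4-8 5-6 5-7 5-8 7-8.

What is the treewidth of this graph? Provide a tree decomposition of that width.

Each bag holds 3 vertices, so the decomposition has width 2, which upper-bounds the treewidth. Conversely, {1, 2, 8} is a clique of size 3, and the vertices of any clique must share a bag in every tree decomposition; so some bag has ≥ 3 vertices and tw(G) ≥ 2. Hence tw(G) = 2 exactly.

Treewidth 2.
One such decomposition:
Bags: B1 = {2, 5, 8}  B2 = {1, 2, 8}  B3 = {2, 3, 5}  B4 = {2, 4, 8}  B5 = {5, 7, 8}  B6 = {2, 5, 6}
Tree: B1–B2, B1–B3, B1–B4, B1–B5, B1–B6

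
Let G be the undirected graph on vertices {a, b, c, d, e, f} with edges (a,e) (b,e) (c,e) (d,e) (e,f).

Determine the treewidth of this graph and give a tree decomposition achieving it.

Treewidth 1.
One such decomposition:
Bags: B1 = {b, e}  B2 = {e, f}  B3 = {d, e}  B4 = {a, e}  B5 = {c, e}
Tree: B1–B2, B1–B3, B2–B4, B1–B5

Every bag has size at most 2, so the width is 2 − 1 = 1 and tw(G) ≤ 1. G has an edge, so its treewidth is at least 1. The upper and lower bounds meet at 1, so that is the treewidth.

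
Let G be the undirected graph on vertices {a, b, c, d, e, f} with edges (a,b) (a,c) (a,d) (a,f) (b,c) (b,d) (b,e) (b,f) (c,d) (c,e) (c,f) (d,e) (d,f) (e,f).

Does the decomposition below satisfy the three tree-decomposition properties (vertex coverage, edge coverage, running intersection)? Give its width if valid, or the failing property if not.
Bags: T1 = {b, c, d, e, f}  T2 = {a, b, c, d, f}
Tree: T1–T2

Every vertex of G appears in some bag (union = {a, b, c, d, e, f}); every edge is covered by a bag; and for each vertex v the set of bags containing v is connected in the bag tree. The decomposition is therefore valid. The largest bag has 5 vertices, so the width is 4.

Yes; width 4.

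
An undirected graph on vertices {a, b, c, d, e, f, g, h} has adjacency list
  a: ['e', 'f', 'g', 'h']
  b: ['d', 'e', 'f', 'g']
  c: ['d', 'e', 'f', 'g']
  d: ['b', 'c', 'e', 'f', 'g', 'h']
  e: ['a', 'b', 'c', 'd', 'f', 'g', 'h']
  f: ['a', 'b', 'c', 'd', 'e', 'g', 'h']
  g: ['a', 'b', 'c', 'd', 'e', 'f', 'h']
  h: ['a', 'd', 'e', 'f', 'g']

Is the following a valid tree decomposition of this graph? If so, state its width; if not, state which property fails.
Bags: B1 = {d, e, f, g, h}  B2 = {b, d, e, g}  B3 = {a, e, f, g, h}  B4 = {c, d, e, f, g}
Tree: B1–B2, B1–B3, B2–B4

A tree decomposition must satisfy three properties: every vertex lies in some bag; for every edge, both endpoints lie together in some bag; and for every vertex, the bags containing it form a connected subtree. Here edge (f,b) lies in no bag, so the decomposition is invalid.

No — edge (f,b) lies in no bag.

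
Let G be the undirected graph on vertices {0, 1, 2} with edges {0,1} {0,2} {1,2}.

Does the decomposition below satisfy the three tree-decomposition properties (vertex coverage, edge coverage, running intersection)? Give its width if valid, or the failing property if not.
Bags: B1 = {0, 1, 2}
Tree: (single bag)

Yes; width 2.

Vertex coverage: the bags together contain {0, 1, 2}, the full vertex set. Edge coverage: each edge of G has both endpoints in at least one bag. Running intersection: for every vertex, the bags containing it form a connected subtree. All three properties hold, so this is a valid tree decomposition of width max|bag| − 1 = 2, and hence tw(G) ≤ 2.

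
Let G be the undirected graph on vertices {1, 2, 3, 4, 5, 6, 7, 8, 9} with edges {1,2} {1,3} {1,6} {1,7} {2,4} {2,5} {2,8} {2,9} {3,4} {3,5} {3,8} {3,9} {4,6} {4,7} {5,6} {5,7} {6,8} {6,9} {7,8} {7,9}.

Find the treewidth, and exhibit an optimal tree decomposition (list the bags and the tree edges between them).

The largest bag has 5 vertices, giving width 4; this decomposition certifies tw(G) ≤ 4. For the lower bound: the 5 vertex sets {5,6}, {2,4}, {3,9}, {7}, {1} are disjoint, each induces a connected subgraph, and every pair is joined by at least one edge of G. Contracting each set to a single vertex therefore yields K_{5} as a minor, and since treewidth is minor-monotone, tw(G) ≥ tw(K_{5}) = 4. The upper and lower bounds meet at 4, so that is the treewidth.

Treewidth 4.
Bags: B1 = {2, 3, 5, 6, 7}  B2 = {2, 3, 4, 6, 7}  B3 = {2, 3, 6, 7, 9}  B4 = {1, 2, 3, 6, 7}  B5 = {2, 3, 6, 7, 8}
Tree: B1–B2, B2–B3, B3–B4, B4–B5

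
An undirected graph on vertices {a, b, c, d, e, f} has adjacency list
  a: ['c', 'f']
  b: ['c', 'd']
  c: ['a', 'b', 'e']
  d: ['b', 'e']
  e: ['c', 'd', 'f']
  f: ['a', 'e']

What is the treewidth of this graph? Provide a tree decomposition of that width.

Treewidth 2.
One optimal decomposition is:
Bags: B1 = {a, e, f}  B2 = {a, c, e}  B3 = {c, d, e}  B4 = {b, c, d}
Tree: B1–B2, B2–B3, B3–B4

Each bag holds 3 vertices, so the decomposition has width 2, which upper-bounds the treewidth. Since f–a–c–e–f is a cycle in G, G is not acyclic. Forests are exactly the graphs of treewidth ≤ 1, so tw(G) ≥ 2. The upper and lower bounds meet at 2, so that is the treewidth.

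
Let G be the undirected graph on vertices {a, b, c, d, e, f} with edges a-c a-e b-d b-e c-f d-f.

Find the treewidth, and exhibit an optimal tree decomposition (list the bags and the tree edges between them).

Treewidth 2.
Bags: B1 = {c, d, f}  B2 = {b, c, d}  B3 = {b, c, e}  B4 = {a, c, e}
Tree: B1–B2, B2–B3, B3–B4

Every bag has size at most 3, so the width is 3 − 1 = 2 and tw(G) ≤ 2. For the lower bound, G contains the cycle c–f–d–b–e–a–c, so G is not a forest; only forests have treewidth ≤ 1, hence tw(G) ≥ 2. Hence tw(G) = 2 exactly.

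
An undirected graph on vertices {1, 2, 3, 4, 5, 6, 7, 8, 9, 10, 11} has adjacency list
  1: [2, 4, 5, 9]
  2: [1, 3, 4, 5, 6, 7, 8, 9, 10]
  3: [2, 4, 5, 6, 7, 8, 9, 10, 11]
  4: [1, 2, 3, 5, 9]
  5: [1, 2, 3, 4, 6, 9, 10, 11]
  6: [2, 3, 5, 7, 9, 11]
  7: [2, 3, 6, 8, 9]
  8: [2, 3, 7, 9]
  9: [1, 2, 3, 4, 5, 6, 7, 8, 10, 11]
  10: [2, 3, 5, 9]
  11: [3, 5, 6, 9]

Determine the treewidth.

4

A width-4 tree decomposition is:
Bags: B1 = {2, 3, 5, 6, 9}  B2 = {2, 3, 6, 7, 9}  B3 = {2, 3, 4, 5, 9}  B4 = {2, 3, 7, 8, 9}  B5 = {2, 3, 5, 9, 10}  B6 = {3, 5, 6, 9, 11}  B7 = {1, 2, 4, 5, 9}
Tree: B1–B2, B1–B3, B2–B4, B3–B5, B1–B6, B3–B7
Every bag has size at most 5, so the width is 5 − 1 = 4 and tw(G) ≤ 4. For the lower bound, the 5 vertices {1, 2, 4, 5, 9} are pairwise adjacent, and any tree decomposition puts a clique entirely inside one bag — forcing width ≥ 4. The upper and lower bounds meet at 4, so that is the treewidth.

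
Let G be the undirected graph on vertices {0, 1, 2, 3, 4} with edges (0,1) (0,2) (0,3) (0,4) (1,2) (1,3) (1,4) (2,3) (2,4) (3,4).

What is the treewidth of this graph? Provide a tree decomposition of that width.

With just one bag of size 5, the width is 5 − 1 = 4, so tw(G) ≤ 4. Conversely, {0, 1, 2, 3, 4} is a clique of size 5, and the vertices of any clique must share a bag in every tree decomposition; so some bag has ≥ 5 vertices and tw(G) ≥ 4. Combining the bounds, tw(G) = 4.

Treewidth 4.
One optimal decomposition is:
Bags: B1 = {0, 1, 2, 3, 4}
Tree: (single bag)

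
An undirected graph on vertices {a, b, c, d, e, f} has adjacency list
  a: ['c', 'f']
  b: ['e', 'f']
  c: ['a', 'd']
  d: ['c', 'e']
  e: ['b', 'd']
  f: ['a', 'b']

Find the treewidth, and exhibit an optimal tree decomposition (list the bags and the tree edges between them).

Treewidth 2.
Bags: B1 = {b, d, e}  B2 = {b, c, d}  B3 = {a, b, c}  B4 = {a, b, f}
Tree: B1–B2, B2–B3, B3–B4

The largest bag has 3 vertices, giving width 2; this decomposition certifies tw(G) ≤ 2. Since b–e–d–c–a–f–b is a cycle in G, G is not acyclic. Forests are exactly the graphs of treewidth ≤ 1, so tw(G) ≥ 2. Combining the bounds, tw(G) = 2.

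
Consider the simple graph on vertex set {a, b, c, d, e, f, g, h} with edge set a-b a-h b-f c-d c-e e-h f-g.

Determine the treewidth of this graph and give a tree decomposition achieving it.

Treewidth 1.
Bags: B1 = {f, g}  B2 = {b, f}  B3 = {a, b}  B4 = {a, h}  B5 = {e, h}  B6 = {c, e}  B7 = {c, d}
Tree: B1–B2, B2–B3, B3–B4, B4–B5, B5–B6, B6–B7

The largest bag has 2 vertices, giving width 1; this decomposition certifies tw(G) ≤ 1. Since G has at least one edge (e.g. g–f), it is not an edgeless graph, so tw(G) ≥ 1. Hence tw(G) = 1 exactly.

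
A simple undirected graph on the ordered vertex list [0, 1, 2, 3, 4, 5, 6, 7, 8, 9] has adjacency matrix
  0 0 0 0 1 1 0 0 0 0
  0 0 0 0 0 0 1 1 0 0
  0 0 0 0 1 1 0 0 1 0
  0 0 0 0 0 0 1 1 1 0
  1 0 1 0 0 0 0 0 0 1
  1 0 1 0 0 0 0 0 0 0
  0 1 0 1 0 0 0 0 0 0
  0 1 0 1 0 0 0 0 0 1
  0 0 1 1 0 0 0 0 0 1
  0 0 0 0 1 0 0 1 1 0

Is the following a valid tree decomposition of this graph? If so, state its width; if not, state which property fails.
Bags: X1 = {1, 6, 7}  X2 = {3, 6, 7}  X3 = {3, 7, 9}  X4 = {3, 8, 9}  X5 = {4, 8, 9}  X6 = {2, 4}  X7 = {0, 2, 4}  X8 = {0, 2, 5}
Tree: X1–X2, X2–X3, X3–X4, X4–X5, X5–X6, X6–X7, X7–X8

No — edge (8,2) lies in no bag.

A tree decomposition must satisfy three properties: every vertex lies in some bag; for every edge, both endpoints lie together in some bag; and for every vertex, the bags containing it form a connected subtree. Here edge (8,2) lies in no bag, so the decomposition is invalid.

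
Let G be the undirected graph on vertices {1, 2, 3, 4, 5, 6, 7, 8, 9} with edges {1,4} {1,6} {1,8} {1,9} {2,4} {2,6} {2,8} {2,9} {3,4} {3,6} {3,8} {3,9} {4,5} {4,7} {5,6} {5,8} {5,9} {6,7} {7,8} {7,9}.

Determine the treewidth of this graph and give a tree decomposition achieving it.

Every bag has size at most 5, so the width is 5 − 1 = 4 and tw(G) ≤ 4. For the lower bound: the 5 vertex sets {5,9}, {6,7}, {2,8}, {4}, {3} are disjoint, each induces a connected subgraph, and every pair is joined by at least one edge of G. Contracting each set to a single vertex therefore yields K_{5} as a minor, and since treewidth is minor-monotone, tw(G) ≥ tw(K_{5}) = 4. Therefore the treewidth is 4.

Treewidth 4.
Bags: B1 = {4, 5, 6, 8, 9}  B2 = {4, 6, 7, 8, 9}  B3 = {2, 4, 6, 8, 9}  B4 = {3, 4, 6, 8, 9}  B5 = {1, 4, 6, 8, 9}
Tree: B1–B2, B2–B3, B3–B4, B4–B5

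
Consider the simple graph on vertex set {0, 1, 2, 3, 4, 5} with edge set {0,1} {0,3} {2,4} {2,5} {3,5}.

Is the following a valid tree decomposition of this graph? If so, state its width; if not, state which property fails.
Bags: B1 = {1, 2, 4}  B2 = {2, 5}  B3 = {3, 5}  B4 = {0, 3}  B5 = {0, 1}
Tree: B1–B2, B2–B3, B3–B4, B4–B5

A tree decomposition must satisfy three properties: every vertex lies in some bag; for every edge, both endpoints lie together in some bag; and for every vertex, the bags containing it form a connected subtree. Here bags containing vertex 1 are not connected in the tree, so the decomposition is invalid.

No — bags containing vertex 1 are not connected in the tree.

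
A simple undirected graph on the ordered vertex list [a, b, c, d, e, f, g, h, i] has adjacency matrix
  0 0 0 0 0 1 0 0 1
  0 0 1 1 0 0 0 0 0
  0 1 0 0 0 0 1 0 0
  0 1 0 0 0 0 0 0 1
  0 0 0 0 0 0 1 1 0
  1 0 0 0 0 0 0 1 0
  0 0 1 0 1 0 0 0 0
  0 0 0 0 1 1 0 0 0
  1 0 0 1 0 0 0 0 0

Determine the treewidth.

2

A width-2 tree decomposition is:
Bags: B1 = {b, c, d}  B2 = {c, d, g}  B3 = {d, e, g}  B4 = {d, e, h}  B5 = {d, f, h}  B6 = {a, d, f}  B7 = {a, d, i}
Tree: B1–B2, B2–B3, B3–B4, B4–B5, B5–B6, B6–B7
Each bag holds 3 vertices, so the decomposition has width 2, which upper-bounds the treewidth. Since d–b–c–g–e–h–f–a–i–d is a cycle in G, G is not acyclic. Forests are exactly the graphs of treewidth ≤ 1, so tw(G) ≥ 2. Hence tw(G) = 2 exactly.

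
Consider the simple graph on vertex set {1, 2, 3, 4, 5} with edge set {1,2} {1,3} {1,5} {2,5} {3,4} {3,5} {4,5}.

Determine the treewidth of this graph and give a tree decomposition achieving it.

Every bag has size at most 3, so the width is 3 − 1 = 2 and tw(G) ≤ 2. For the lower bound, the 3 vertices {1, 2, 5} are pairwise adjacent, and any tree decomposition puts a clique entirely inside one bag — forcing width ≥ 2. Hence tw(G) = 2 exactly.

Treewidth 2.
Bags: B1 = {1, 3, 5}  B2 = {1, 2, 5}  B3 = {3, 4, 5}
Tree: B1–B2, B1–B3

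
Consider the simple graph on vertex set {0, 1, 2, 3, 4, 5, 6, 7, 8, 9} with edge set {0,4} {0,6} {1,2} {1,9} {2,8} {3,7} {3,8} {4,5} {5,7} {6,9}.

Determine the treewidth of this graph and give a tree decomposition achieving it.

Every bag has size at most 3, so the width is 3 − 1 = 2 and tw(G) ≤ 2. For the lower bound, G contains the cycle 4–0–6–9–1–2–8–3–7–5–4, so G is not a forest; only forests have treewidth ≤ 1, hence tw(G) ≥ 2. Hence tw(G) = 2 exactly.

Treewidth 2.
One optimal decomposition is:
Bags: B1 = {0, 4, 6}  B2 = {4, 6, 9}  B3 = {1, 4, 9}  B4 = {1, 2, 4}  B5 = {2, 4, 8}  B6 = {3, 4, 8}  B7 = {3, 4, 7}  B8 = {4, 5, 7}
Tree: B1–B2, B2–B3, B3–B4, B4–B5, B5–B6, B6–B7, B7–B8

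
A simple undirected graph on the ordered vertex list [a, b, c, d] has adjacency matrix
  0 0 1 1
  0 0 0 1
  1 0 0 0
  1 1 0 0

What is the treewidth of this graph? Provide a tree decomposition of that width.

The largest bag has 2 vertices, giving width 1; this decomposition certifies tw(G) ≤ 1. Any graph with an edge has treewidth ≥ 1, and G has the edge c–a. Combining the bounds, tw(G) = 1.

Treewidth 1.
One such decomposition:
Bags: B1 = {a, c}  B2 = {a, d}  B3 = {b, d}
Tree: B1–B2, B2–B3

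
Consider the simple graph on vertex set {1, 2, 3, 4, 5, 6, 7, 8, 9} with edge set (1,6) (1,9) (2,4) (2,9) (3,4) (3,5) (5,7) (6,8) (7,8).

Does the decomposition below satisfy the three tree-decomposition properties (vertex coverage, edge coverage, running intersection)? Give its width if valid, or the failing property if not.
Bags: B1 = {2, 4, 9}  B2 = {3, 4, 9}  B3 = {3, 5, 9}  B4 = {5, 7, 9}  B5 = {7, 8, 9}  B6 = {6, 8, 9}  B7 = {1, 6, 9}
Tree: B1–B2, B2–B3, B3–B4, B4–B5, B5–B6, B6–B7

Yes; width 2.

Every vertex of G appears in some bag (union = {1, 2, 3, 4, 5, 6, 7, 8, 9}); every edge is covered by a bag; and for each vertex v the set of bags containing v is connected in the bag tree. The decomposition is therefore valid. The largest bag has 3 vertices, so the width is 2.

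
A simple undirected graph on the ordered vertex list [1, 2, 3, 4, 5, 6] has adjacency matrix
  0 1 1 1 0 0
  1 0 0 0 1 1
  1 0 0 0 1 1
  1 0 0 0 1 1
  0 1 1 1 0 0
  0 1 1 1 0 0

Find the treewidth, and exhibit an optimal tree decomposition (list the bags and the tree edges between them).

The largest bag has 4 vertices, giving width 3; this decomposition certifies tw(G) ≤ 3. For the lower bound: the 4 vertex sets {4,5}, {1,2}, {3}, {6} are disjoint, each induces a connected subgraph, and every pair is joined by at least one edge of G. Contracting each set to a single vertex therefore yields K_{4} as a minor, and since treewidth is minor-monotone, tw(G) ≥ tw(K_{4}) = 3. Therefore the treewidth is 3.

Treewidth 3.
Bags: B1 = {2, 3, 4, 5}  B2 = {1, 2, 3, 4}  B3 = {2, 3, 4, 6}
Tree: B1–B2, B2–B3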